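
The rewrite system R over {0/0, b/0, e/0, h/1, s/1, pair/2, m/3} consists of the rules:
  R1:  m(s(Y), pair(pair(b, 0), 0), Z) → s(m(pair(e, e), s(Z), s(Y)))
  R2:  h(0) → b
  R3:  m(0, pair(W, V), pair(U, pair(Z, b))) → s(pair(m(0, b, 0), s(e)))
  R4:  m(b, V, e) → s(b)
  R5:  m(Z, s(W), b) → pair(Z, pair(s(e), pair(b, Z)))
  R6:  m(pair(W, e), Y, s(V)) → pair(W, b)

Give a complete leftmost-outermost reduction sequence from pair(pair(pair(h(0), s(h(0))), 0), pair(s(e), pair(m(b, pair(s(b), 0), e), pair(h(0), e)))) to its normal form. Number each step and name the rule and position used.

1. pair(pair(pair(h(0), s(h(0))), 0), pair(s(e), pair(m(b, pair(s(b), 0), e), pair(h(0), e))))  →  pair(pair(pair(b, s(h(0))), 0), pair(s(e), pair(m(b, pair(s(b), 0), e), pair(h(0), e))))   [R2 at 1.1.1]
2. pair(pair(pair(b, s(h(0))), 0), pair(s(e), pair(m(b, pair(s(b), 0), e), pair(h(0), e))))  →  pair(pair(pair(b, s(b)), 0), pair(s(e), pair(m(b, pair(s(b), 0), e), pair(h(0), e))))   [R2 at 1.1.2.1]
3. pair(pair(pair(b, s(b)), 0), pair(s(e), pair(m(b, pair(s(b), 0), e), pair(h(0), e))))  →  pair(pair(pair(b, s(b)), 0), pair(s(e), pair(s(b), pair(h(0), e))))   [R4 at 2.2.1]
4. pair(pair(pair(b, s(b)), 0), pair(s(e), pair(s(b), pair(h(0), e))))  →  pair(pair(pair(b, s(b)), 0), pair(s(e), pair(s(b), pair(b, e))))   [R2 at 2.2.2.1]

pair(pair(pair(b, s(b)), 0), pair(s(e), pair(s(b), pair(b, e))))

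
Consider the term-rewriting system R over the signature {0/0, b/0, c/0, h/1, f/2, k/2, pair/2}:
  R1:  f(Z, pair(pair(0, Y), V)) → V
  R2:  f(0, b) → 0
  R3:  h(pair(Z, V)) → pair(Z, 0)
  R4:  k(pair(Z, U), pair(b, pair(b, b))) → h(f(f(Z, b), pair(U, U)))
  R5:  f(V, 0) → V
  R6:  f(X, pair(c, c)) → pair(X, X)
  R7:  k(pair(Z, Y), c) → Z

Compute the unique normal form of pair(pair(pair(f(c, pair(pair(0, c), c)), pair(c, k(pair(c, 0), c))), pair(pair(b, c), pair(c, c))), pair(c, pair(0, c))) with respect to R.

1. pair(pair(pair(f(c, pair(pair(0, c), c)), pair(c, k(pair(c, 0), c))), pair(pair(b, c), pair(c, c))), pair(c, pair(0, c)))  →  pair(pair(pair(c, pair(c, k(pair(c, 0), c))), pair(pair(b, c), pair(c, c))), pair(c, pair(0, c)))   [R1 at 1.1.1]
2. pair(pair(pair(c, pair(c, k(pair(c, 0), c))), pair(pair(b, c), pair(c, c))), pair(c, pair(0, c)))  →  pair(pair(pair(c, pair(c, c)), pair(pair(b, c), pair(c, c))), pair(c, pair(0, c)))   [R7 at 1.1.2.2]

pair(pair(pair(c, pair(c, c)), pair(pair(b, c), pair(c, c))), pair(c, pair(0, c)))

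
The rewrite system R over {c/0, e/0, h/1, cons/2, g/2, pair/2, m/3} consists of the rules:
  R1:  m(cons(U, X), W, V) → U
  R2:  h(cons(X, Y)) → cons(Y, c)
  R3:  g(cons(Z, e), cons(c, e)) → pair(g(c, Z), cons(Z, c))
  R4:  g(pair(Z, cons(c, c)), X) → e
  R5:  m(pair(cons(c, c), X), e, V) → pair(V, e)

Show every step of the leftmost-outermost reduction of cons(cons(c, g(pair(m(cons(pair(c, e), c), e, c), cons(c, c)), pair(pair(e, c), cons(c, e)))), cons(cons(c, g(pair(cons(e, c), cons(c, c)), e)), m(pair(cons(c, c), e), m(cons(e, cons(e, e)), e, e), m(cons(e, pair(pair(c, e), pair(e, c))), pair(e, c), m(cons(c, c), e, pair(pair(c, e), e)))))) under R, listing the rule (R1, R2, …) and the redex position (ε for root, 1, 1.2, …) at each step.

1. cons(cons(c, g(pair(m(cons(pair(c, e), c), e, c), cons(c, c)), pair(pair(e, c), cons(c, e)))), cons(cons(c, g(pair(cons(e, c), cons(c, c)), e)), m(pair(cons(c, c), e), m(cons(e, cons(e, e)), e, e), m(cons(e, pair(pair(c, e), pair(e, c))), pair(e, c), m(cons(c, c), e, pair(pair(c, e), e))))))  →  cons(cons(c, e), cons(cons(c, g(pair(cons(e, c), cons(c, c)), e)), m(pair(cons(c, c), e), m(cons(e, cons(e, e)), e, e), m(cons(e, pair(pair(c, e), pair(e, c))), pair(e, c), m(cons(c, c), e, pair(pair(c, e), e))))))   [R4 at 1.2]
2. cons(cons(c, e), cons(cons(c, g(pair(cons(e, c), cons(c, c)), e)), m(pair(cons(c, c), e), m(cons(e, cons(e, e)), e, e), m(cons(e, pair(pair(c, e), pair(e, c))), pair(e, c), m(cons(c, c), e, pair(pair(c, e), e))))))  →  cons(cons(c, e), cons(cons(c, e), m(pair(cons(c, c), e), m(cons(e, cons(e, e)), e, e), m(cons(e, pair(pair(c, e), pair(e, c))), pair(e, c), m(cons(c, c), e, pair(pair(c, e), e))))))   [R4 at 2.1.2]
3. cons(cons(c, e), cons(cons(c, e), m(pair(cons(c, c), e), m(cons(e, cons(e, e)), e, e), m(cons(e, pair(pair(c, e), pair(e, c))), pair(e, c), m(cons(c, c), e, pair(pair(c, e), e))))))  →  cons(cons(c, e), cons(cons(c, e), m(pair(cons(c, c), e), e, m(cons(e, pair(pair(c, e), pair(e, c))), pair(e, c), m(cons(c, c), e, pair(pair(c, e), e))))))   [R1 at 2.2.2]
4. cons(cons(c, e), cons(cons(c, e), m(pair(cons(c, c), e), e, m(cons(e, pair(pair(c, e), pair(e, c))), pair(e, c), m(cons(c, c), e, pair(pair(c, e), e))))))  →  cons(cons(c, e), cons(cons(c, e), pair(m(cons(e, pair(pair(c, e), pair(e, c))), pair(e, c), m(cons(c, c), e, pair(pair(c, e), e))), e)))   [R5 at 2.2]
5. cons(cons(c, e), cons(cons(c, e), pair(m(cons(e, pair(pair(c, e), pair(e, c))), pair(e, c), m(cons(c, c), e, pair(pair(c, e), e))), e)))  →  cons(cons(c, e), cons(cons(c, e), pair(e, e)))   [R1 at 2.2.1]

cons(cons(c, e), cons(cons(c, e), pair(e, e)))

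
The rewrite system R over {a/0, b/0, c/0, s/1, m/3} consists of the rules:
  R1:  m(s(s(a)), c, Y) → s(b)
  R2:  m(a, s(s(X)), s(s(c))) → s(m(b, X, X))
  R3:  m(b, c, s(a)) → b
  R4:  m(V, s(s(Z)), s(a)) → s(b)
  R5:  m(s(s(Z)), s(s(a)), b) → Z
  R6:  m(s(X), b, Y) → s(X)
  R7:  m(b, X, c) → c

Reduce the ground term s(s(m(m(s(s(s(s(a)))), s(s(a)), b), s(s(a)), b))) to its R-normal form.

s(s(a))

1. s(s(m(m(s(s(s(s(a)))), s(s(a)), b), s(s(a)), b)))  →  s(s(m(s(s(a)), s(s(a)), b)))   [R5 at 1.1.1]
2. s(s(m(s(s(a)), s(s(a)), b)))  →  s(s(a))   [R5 at 1.1]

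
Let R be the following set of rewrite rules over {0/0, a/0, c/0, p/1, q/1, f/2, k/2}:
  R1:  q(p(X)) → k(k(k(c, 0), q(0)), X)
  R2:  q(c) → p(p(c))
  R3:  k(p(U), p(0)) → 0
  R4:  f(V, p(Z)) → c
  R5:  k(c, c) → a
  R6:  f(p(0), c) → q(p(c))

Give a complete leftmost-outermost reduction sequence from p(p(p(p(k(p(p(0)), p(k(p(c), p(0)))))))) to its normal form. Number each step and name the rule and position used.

p(p(p(p(0))))

1. p(p(p(p(k(p(p(0)), p(k(p(c), p(0))))))))  →  p(p(p(p(k(p(p(0)), p(0))))))   [R3 at 1.1.1.1.2.1]
2. p(p(p(p(k(p(p(0)), p(0))))))  →  p(p(p(p(0))))   [R3 at 1.1.1.1]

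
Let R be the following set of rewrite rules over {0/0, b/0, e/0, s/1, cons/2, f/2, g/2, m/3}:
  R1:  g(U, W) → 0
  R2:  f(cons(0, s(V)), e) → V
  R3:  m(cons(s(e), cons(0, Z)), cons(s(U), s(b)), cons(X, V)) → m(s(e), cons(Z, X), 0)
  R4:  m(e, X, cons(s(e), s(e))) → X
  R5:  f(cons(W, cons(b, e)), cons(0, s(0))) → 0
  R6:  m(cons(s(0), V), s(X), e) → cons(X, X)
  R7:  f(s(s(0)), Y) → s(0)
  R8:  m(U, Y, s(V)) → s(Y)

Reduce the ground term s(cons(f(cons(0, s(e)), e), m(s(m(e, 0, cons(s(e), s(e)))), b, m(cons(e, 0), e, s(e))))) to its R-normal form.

s(cons(e, s(b)))

1. s(cons(f(cons(0, s(e)), e), m(s(m(e, 0, cons(s(e), s(e)))), b, m(cons(e, 0), e, s(e)))))  →  s(cons(e, m(s(m(e, 0, cons(s(e), s(e)))), b, m(cons(e, 0), e, s(e)))))   [R2 at 1.1]
2. s(cons(e, m(s(m(e, 0, cons(s(e), s(e)))), b, m(cons(e, 0), e, s(e)))))  →  s(cons(e, m(s(0), b, m(cons(e, 0), e, s(e)))))   [R4 at 1.2.1.1]
3. s(cons(e, m(s(0), b, m(cons(e, 0), e, s(e)))))  →  s(cons(e, m(s(0), b, s(e))))   [R8 at 1.2.3]
4. s(cons(e, m(s(0), b, s(e))))  →  s(cons(e, s(b)))   [R8 at 1.2]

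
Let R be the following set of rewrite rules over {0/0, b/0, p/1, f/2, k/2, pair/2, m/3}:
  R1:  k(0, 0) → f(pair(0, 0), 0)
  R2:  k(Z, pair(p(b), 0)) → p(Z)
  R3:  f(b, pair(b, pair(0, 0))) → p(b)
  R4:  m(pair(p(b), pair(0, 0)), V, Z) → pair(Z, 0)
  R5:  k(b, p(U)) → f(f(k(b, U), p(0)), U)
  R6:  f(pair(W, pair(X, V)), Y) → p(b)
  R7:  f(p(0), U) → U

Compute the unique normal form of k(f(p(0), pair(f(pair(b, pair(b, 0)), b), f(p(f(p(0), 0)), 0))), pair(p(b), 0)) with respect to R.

1. k(f(p(0), pair(f(pair(b, pair(b, 0)), b), f(p(f(p(0), 0)), 0))), pair(p(b), 0))  →  p(f(p(0), pair(f(pair(b, pair(b, 0)), b), f(p(f(p(0), 0)), 0))))   [R2 at ε]
2. p(f(p(0), pair(f(pair(b, pair(b, 0)), b), f(p(f(p(0), 0)), 0))))  →  p(pair(f(pair(b, pair(b, 0)), b), f(p(f(p(0), 0)), 0)))   [R7 at 1]
3. p(pair(f(pair(b, pair(b, 0)), b), f(p(f(p(0), 0)), 0)))  →  p(pair(p(b), f(p(f(p(0), 0)), 0)))   [R6 at 1.1]
4. p(pair(p(b), f(p(f(p(0), 0)), 0)))  →  p(pair(p(b), f(p(0), 0)))   [R7 at 1.2.1.1]
5. p(pair(p(b), f(p(0), 0)))  →  p(pair(p(b), 0))   [R7 at 1.2]

p(pair(p(b), 0))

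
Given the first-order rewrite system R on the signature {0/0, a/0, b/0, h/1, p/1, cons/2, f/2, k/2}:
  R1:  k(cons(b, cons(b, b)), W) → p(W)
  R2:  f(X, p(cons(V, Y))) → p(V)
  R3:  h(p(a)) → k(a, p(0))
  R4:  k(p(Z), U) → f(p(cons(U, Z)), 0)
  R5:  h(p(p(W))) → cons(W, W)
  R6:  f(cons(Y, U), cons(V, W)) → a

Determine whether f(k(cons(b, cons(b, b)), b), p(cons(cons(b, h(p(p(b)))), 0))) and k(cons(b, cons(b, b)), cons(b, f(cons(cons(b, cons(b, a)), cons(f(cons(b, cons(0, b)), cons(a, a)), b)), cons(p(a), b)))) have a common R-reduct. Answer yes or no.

Reduce t₁ = f(k(cons(b, cons(b, b)), b), p(cons(cons(b, h(p(p(b)))), 0))):
1. f(k(cons(b, cons(b, b)), b), p(cons(cons(b, h(p(p(b)))), 0)))  →  p(cons(b, h(p(p(b)))))   [R2 at ε]
2. p(cons(b, h(p(p(b)))))  →  p(cons(b, cons(b, b)))   [R5 at 1.2]

Reduce t₂ = k(cons(b, cons(b, b)), cons(b, f(cons(cons(b, cons(b, a)), cons(f(cons(b, cons(0, b)), cons(a, a)), b)), cons(p(a), b)))):
1. k(cons(b, cons(b, b)), cons(b, f(cons(cons(b, cons(b, a)), cons(f(cons(b, cons(0, b)), cons(a, a)), b)), cons(p(a), b))))  →  p(cons(b, f(cons(cons(b, cons(b, a)), cons(f(cons(b, cons(0, b)), cons(a, a)), b)), cons(p(a), b))))   [R1 at ε]
2. p(cons(b, f(cons(cons(b, cons(b, a)), cons(f(cons(b, cons(0, b)), cons(a, a)), b)), cons(p(a), b))))  →  p(cons(b, a))   [R6 at 1.2]

no — NF(t₁) = p(cons(b, cons(b, b))), NF(t₂) = p(cons(b, a))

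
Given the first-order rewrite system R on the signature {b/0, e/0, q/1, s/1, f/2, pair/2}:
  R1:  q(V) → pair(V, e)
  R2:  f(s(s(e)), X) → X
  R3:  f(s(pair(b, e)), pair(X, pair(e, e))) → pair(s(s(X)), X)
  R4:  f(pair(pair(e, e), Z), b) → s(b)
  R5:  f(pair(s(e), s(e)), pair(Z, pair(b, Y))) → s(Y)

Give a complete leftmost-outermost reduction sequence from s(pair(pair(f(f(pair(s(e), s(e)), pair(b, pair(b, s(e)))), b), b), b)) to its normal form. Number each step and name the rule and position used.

s(pair(pair(b, b), b))

1. s(pair(pair(f(f(pair(s(e), s(e)), pair(b, pair(b, s(e)))), b), b), b))  →  s(pair(pair(f(s(s(e)), b), b), b))   [R5 at 1.1.1.1]
2. s(pair(pair(f(s(s(e)), b), b), b))  →  s(pair(pair(b, b), b))   [R2 at 1.1.1]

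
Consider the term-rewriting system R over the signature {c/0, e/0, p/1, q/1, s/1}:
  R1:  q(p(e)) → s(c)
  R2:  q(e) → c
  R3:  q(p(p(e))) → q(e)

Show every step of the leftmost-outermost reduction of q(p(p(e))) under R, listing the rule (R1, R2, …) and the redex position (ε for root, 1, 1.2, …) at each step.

c

1. q(p(p(e)))  →  q(e)   [R3 at ε]
2. q(e)  →  c   [R2 at ε]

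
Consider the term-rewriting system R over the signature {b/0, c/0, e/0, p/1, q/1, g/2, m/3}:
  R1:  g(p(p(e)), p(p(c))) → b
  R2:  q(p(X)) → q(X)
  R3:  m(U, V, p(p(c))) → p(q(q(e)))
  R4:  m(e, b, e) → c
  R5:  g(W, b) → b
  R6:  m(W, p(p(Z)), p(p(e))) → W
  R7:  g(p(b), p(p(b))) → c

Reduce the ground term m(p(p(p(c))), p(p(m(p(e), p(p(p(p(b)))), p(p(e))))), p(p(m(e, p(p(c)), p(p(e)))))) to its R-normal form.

p(p(p(c)))

1. m(p(p(p(c))), p(p(m(p(e), p(p(p(p(b)))), p(p(e))))), p(p(m(e, p(p(c)), p(p(e))))))  →  m(p(p(p(c))), p(p(p(e))), p(p(m(e, p(p(c)), p(p(e))))))   [R6 at 2.1.1]
2. m(p(p(p(c))), p(p(p(e))), p(p(m(e, p(p(c)), p(p(e))))))  →  m(p(p(p(c))), p(p(p(e))), p(p(e)))   [R6 at 3.1.1]
3. m(p(p(p(c))), p(p(p(e))), p(p(e)))  →  p(p(p(c)))   [R6 at ε]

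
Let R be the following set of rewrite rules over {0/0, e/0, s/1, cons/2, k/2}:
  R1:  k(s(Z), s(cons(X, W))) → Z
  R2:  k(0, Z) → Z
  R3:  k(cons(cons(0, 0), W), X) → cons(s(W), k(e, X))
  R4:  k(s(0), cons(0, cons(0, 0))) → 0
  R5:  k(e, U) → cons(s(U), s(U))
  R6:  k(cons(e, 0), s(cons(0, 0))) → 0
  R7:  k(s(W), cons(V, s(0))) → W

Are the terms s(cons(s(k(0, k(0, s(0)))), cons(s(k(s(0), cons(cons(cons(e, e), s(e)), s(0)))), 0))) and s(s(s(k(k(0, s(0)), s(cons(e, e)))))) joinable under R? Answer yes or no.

no — NF(t₁) = s(cons(s(s(0)), cons(s(0), 0))), NF(t₂) = s(s(s(0)))

Reduce t₁ = s(cons(s(k(0, k(0, s(0)))), cons(s(k(s(0), cons(cons(cons(e, e), s(e)), s(0)))), 0))):
1. s(cons(s(k(0, k(0, s(0)))), cons(s(k(s(0), cons(cons(cons(e, e), s(e)), s(0)))), 0)))  →  s(cons(s(k(0, s(0))), cons(s(k(s(0), cons(cons(cons(e, e), s(e)), s(0)))), 0)))   [R2 at 1.1.1]
2. s(cons(s(k(0, s(0))), cons(s(k(s(0), cons(cons(cons(e, e), s(e)), s(0)))), 0)))  →  s(cons(s(s(0)), cons(s(k(s(0), cons(cons(cons(e, e), s(e)), s(0)))), 0)))   [R2 at 1.1.1]
3. s(cons(s(s(0)), cons(s(k(s(0), cons(cons(cons(e, e), s(e)), s(0)))), 0)))  →  s(cons(s(s(0)), cons(s(0), 0)))   [R7 at 1.2.1.1]

Reduce t₂ = s(s(s(k(k(0, s(0)), s(cons(e, e)))))):
1. s(s(s(k(k(0, s(0)), s(cons(e, e))))))  →  s(s(s(k(s(0), s(cons(e, e))))))   [R2 at 1.1.1.1]
2. s(s(s(k(s(0), s(cons(e, e))))))  →  s(s(s(0)))   [R1 at 1.1.1]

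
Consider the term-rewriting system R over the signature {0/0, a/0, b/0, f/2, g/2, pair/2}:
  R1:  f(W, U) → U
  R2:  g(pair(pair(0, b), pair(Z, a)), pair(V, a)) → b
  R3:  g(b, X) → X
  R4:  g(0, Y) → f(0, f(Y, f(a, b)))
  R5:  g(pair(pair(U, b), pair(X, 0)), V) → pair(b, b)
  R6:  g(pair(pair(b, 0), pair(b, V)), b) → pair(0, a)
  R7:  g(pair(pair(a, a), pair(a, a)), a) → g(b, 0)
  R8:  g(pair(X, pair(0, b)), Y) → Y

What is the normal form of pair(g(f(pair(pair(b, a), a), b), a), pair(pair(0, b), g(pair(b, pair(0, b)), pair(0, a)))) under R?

pair(a, pair(pair(0, b), pair(0, a)))

1. pair(g(f(pair(pair(b, a), a), b), a), pair(pair(0, b), g(pair(b, pair(0, b)), pair(0, a))))  →  pair(g(b, a), pair(pair(0, b), g(pair(b, pair(0, b)), pair(0, a))))   [R1 at 1.1]
2. pair(g(b, a), pair(pair(0, b), g(pair(b, pair(0, b)), pair(0, a))))  →  pair(a, pair(pair(0, b), g(pair(b, pair(0, b)), pair(0, a))))   [R3 at 1]
3. pair(a, pair(pair(0, b), g(pair(b, pair(0, b)), pair(0, a))))  →  pair(a, pair(pair(0, b), pair(0, a)))   [R8 at 2.2]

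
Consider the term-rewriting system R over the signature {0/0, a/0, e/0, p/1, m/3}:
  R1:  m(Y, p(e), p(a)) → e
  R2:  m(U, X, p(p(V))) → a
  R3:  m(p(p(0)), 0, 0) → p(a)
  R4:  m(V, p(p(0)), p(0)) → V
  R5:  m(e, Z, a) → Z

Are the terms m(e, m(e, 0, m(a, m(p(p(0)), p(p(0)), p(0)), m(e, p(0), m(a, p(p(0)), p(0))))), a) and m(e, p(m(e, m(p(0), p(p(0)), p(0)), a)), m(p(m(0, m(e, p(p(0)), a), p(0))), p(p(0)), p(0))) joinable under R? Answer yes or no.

no — NF(t₁) = 0, NF(t₂) = e

Reduce t₁ = m(e, m(e, 0, m(a, m(p(p(0)), p(p(0)), p(0)), m(e, p(0), m(a, p(p(0)), p(0))))), a):
1. m(e, m(e, 0, m(a, m(p(p(0)), p(p(0)), p(0)), m(e, p(0), m(a, p(p(0)), p(0))))), a)  →  m(e, 0, m(a, m(p(p(0)), p(p(0)), p(0)), m(e, p(0), m(a, p(p(0)), p(0)))))   [R5 at ε]
2. m(e, 0, m(a, m(p(p(0)), p(p(0)), p(0)), m(e, p(0), m(a, p(p(0)), p(0)))))  →  m(e, 0, m(a, p(p(0)), m(e, p(0), m(a, p(p(0)), p(0)))))   [R4 at 3.2]
3. m(e, 0, m(a, p(p(0)), m(e, p(0), m(a, p(p(0)), p(0)))))  →  m(e, 0, m(a, p(p(0)), m(e, p(0), a)))   [R4 at 3.3.3]
4. m(e, 0, m(a, p(p(0)), m(e, p(0), a)))  →  m(e, 0, m(a, p(p(0)), p(0)))   [R5 at 3.3]
5. m(e, 0, m(a, p(p(0)), p(0)))  →  m(e, 0, a)   [R4 at 3]
6. m(e, 0, a)  →  0   [R5 at ε]

Reduce t₂ = m(e, p(m(e, m(p(0), p(p(0)), p(0)), a)), m(p(m(0, m(e, p(p(0)), a), p(0))), p(p(0)), p(0))):
1. m(e, p(m(e, m(p(0), p(p(0)), p(0)), a)), m(p(m(0, m(e, p(p(0)), a), p(0))), p(p(0)), p(0)))  →  m(e, p(m(p(0), p(p(0)), p(0))), m(p(m(0, m(e, p(p(0)), a), p(0))), p(p(0)), p(0)))   [R5 at 2.1]
2. m(e, p(m(p(0), p(p(0)), p(0))), m(p(m(0, m(e, p(p(0)), a), p(0))), p(p(0)), p(0)))  →  m(e, p(p(0)), m(p(m(0, m(e, p(p(0)), a), p(0))), p(p(0)), p(0)))   [R4 at 2.1]
3. m(e, p(p(0)), m(p(m(0, m(e, p(p(0)), a), p(0))), p(p(0)), p(0)))  →  m(e, p(p(0)), p(m(0, m(e, p(p(0)), a), p(0))))   [R4 at 3]
4. m(e, p(p(0)), p(m(0, m(e, p(p(0)), a), p(0))))  →  m(e, p(p(0)), p(m(0, p(p(0)), p(0))))   [R5 at 3.1.2]
5. m(e, p(p(0)), p(m(0, p(p(0)), p(0))))  →  m(e, p(p(0)), p(0))   [R4 at 3.1]
6. m(e, p(p(0)), p(0))  →  e   [R4 at ε]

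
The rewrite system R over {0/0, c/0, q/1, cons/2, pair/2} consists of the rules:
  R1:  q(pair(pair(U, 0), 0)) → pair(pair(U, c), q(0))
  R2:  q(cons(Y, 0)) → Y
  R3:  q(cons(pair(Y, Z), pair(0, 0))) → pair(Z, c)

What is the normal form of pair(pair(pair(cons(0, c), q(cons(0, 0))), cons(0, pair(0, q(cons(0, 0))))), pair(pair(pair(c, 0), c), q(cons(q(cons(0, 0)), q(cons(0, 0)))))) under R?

pair(pair(pair(cons(0, c), 0), cons(0, pair(0, 0))), pair(pair(pair(c, 0), c), 0))

1. pair(pair(pair(cons(0, c), q(cons(0, 0))), cons(0, pair(0, q(cons(0, 0))))), pair(pair(pair(c, 0), c), q(cons(q(cons(0, 0)), q(cons(0, 0))))))  →  pair(pair(pair(cons(0, c), 0), cons(0, pair(0, q(cons(0, 0))))), pair(pair(pair(c, 0), c), q(cons(q(cons(0, 0)), q(cons(0, 0))))))   [R2 at 1.1.2]
2. pair(pair(pair(cons(0, c), 0), cons(0, pair(0, q(cons(0, 0))))), pair(pair(pair(c, 0), c), q(cons(q(cons(0, 0)), q(cons(0, 0))))))  →  pair(pair(pair(cons(0, c), 0), cons(0, pair(0, 0))), pair(pair(pair(c, 0), c), q(cons(q(cons(0, 0)), q(cons(0, 0))))))   [R2 at 1.2.2.2]
3. pair(pair(pair(cons(0, c), 0), cons(0, pair(0, 0))), pair(pair(pair(c, 0), c), q(cons(q(cons(0, 0)), q(cons(0, 0))))))  →  pair(pair(pair(cons(0, c), 0), cons(0, pair(0, 0))), pair(pair(pair(c, 0), c), q(cons(0, q(cons(0, 0))))))   [R2 at 2.2.1.1]
4. pair(pair(pair(cons(0, c), 0), cons(0, pair(0, 0))), pair(pair(pair(c, 0), c), q(cons(0, q(cons(0, 0))))))  →  pair(pair(pair(cons(0, c), 0), cons(0, pair(0, 0))), pair(pair(pair(c, 0), c), q(cons(0, 0))))   [R2 at 2.2.1.2]
5. pair(pair(pair(cons(0, c), 0), cons(0, pair(0, 0))), pair(pair(pair(c, 0), c), q(cons(0, 0))))  →  pair(pair(pair(cons(0, c), 0), cons(0, pair(0, 0))), pair(pair(pair(c, 0), c), 0))   [R2 at 2.2]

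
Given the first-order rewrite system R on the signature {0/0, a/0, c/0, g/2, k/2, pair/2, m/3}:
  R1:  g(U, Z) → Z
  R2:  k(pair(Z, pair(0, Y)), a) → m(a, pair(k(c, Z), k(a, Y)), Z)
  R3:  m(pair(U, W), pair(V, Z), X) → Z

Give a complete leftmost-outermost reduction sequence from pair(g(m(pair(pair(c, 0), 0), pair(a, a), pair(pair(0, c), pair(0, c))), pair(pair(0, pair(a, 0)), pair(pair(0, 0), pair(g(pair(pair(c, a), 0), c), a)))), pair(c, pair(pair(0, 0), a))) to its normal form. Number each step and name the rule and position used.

pair(pair(pair(0, pair(a, 0)), pair(pair(0, 0), pair(c, a))), pair(c, pair(pair(0, 0), a)))

1. pair(g(m(pair(pair(c, 0), 0), pair(a, a), pair(pair(0, c), pair(0, c))), pair(pair(0, pair(a, 0)), pair(pair(0, 0), pair(g(pair(pair(c, a), 0), c), a)))), pair(c, pair(pair(0, 0), a)))  →  pair(pair(pair(0, pair(a, 0)), pair(pair(0, 0), pair(g(pair(pair(c, a), 0), c), a))), pair(c, pair(pair(0, 0), a)))   [R1 at 1]
2. pair(pair(pair(0, pair(a, 0)), pair(pair(0, 0), pair(g(pair(pair(c, a), 0), c), a))), pair(c, pair(pair(0, 0), a)))  →  pair(pair(pair(0, pair(a, 0)), pair(pair(0, 0), pair(c, a))), pair(c, pair(pair(0, 0), a)))   [R1 at 1.2.2.1]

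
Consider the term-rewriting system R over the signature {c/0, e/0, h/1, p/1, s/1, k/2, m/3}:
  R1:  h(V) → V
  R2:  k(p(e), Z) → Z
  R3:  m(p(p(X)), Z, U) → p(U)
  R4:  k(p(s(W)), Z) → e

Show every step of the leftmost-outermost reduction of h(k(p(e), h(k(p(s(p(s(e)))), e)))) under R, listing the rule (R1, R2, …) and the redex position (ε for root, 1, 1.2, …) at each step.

1. h(k(p(e), h(k(p(s(p(s(e)))), e))))  →  k(p(e), h(k(p(s(p(s(e)))), e)))   [R1 at ε]
2. k(p(e), h(k(p(s(p(s(e)))), e)))  →  h(k(p(s(p(s(e)))), e))   [R2 at ε]
3. h(k(p(s(p(s(e)))), e))  →  k(p(s(p(s(e)))), e)   [R1 at ε]
4. k(p(s(p(s(e)))), e)  →  e   [R4 at ε]

e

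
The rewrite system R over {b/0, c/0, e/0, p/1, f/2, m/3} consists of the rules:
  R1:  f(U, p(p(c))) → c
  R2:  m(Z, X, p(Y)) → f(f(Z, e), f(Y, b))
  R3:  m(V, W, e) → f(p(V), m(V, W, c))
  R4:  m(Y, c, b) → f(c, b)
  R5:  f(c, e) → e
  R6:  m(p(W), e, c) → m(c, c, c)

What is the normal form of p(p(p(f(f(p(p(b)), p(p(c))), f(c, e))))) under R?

p(p(p(e)))

1. p(p(p(f(f(p(p(b)), p(p(c))), f(c, e)))))  →  p(p(p(f(c, f(c, e)))))   [R1 at 1.1.1.1]
2. p(p(p(f(c, f(c, e)))))  →  p(p(p(f(c, e))))   [R5 at 1.1.1.2]
3. p(p(p(f(c, e))))  →  p(p(p(e)))   [R5 at 1.1.1]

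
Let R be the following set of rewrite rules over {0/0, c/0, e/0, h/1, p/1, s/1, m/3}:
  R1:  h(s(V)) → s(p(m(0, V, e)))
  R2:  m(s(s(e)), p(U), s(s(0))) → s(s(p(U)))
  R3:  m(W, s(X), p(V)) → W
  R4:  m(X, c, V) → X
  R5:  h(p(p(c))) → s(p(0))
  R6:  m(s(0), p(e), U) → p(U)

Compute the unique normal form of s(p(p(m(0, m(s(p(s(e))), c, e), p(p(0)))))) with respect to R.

1. s(p(p(m(0, m(s(p(s(e))), c, e), p(p(0))))))  →  s(p(p(m(0, s(p(s(e))), p(p(0))))))   [R4 at 1.1.1.2]
2. s(p(p(m(0, s(p(s(e))), p(p(0))))))  →  s(p(p(0)))   [R3 at 1.1.1]

s(p(p(0)))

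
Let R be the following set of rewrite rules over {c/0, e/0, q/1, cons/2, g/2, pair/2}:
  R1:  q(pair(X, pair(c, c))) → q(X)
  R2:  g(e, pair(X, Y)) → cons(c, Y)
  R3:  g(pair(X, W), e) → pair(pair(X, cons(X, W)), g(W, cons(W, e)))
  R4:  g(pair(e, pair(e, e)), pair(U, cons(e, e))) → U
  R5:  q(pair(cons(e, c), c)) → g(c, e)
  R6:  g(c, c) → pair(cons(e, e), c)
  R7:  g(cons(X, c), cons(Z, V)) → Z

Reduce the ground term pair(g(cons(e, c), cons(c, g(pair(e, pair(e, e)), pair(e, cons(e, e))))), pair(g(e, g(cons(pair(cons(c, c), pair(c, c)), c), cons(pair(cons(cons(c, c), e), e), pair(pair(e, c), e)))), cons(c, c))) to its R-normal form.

pair(c, pair(cons(c, e), cons(c, c)))

1. pair(g(cons(e, c), cons(c, g(pair(e, pair(e, e)), pair(e, cons(e, e))))), pair(g(e, g(cons(pair(cons(c, c), pair(c, c)), c), cons(pair(cons(cons(c, c), e), e), pair(pair(e, c), e)))), cons(c, c)))  →  pair(c, pair(g(e, g(cons(pair(cons(c, c), pair(c, c)), c), cons(pair(cons(cons(c, c), e), e), pair(pair(e, c), e)))), cons(c, c)))   [R7 at 1]
2. pair(c, pair(g(e, g(cons(pair(cons(c, c), pair(c, c)), c), cons(pair(cons(cons(c, c), e), e), pair(pair(e, c), e)))), cons(c, c)))  →  pair(c, pair(g(e, pair(cons(cons(c, c), e), e)), cons(c, c)))   [R7 at 2.1.2]
3. pair(c, pair(g(e, pair(cons(cons(c, c), e), e)), cons(c, c)))  →  pair(c, pair(cons(c, e), cons(c, c)))   [R2 at 2.1]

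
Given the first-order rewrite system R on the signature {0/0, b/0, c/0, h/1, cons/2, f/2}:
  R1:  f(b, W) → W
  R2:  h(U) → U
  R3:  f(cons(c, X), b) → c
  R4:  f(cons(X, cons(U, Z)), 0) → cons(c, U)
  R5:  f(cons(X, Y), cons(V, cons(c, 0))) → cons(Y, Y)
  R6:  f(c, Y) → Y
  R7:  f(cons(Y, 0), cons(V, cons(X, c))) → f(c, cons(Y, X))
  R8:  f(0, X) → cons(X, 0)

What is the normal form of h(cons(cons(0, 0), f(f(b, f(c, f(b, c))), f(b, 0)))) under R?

1. h(cons(cons(0, 0), f(f(b, f(c, f(b, c))), f(b, 0))))  →  cons(cons(0, 0), f(f(b, f(c, f(b, c))), f(b, 0)))   [R2 at ε]
2. cons(cons(0, 0), f(f(b, f(c, f(b, c))), f(b, 0)))  →  cons(cons(0, 0), f(f(c, f(b, c)), f(b, 0)))   [R1 at 2.1]
3. cons(cons(0, 0), f(f(c, f(b, c)), f(b, 0)))  →  cons(cons(0, 0), f(f(b, c), f(b, 0)))   [R6 at 2.1]
4. cons(cons(0, 0), f(f(b, c), f(b, 0)))  →  cons(cons(0, 0), f(c, f(b, 0)))   [R1 at 2.1]
5. cons(cons(0, 0), f(c, f(b, 0)))  →  cons(cons(0, 0), f(b, 0))   [R6 at 2]
6. cons(cons(0, 0), f(b, 0))  →  cons(cons(0, 0), 0)   [R1 at 2]

cons(cons(0, 0), 0)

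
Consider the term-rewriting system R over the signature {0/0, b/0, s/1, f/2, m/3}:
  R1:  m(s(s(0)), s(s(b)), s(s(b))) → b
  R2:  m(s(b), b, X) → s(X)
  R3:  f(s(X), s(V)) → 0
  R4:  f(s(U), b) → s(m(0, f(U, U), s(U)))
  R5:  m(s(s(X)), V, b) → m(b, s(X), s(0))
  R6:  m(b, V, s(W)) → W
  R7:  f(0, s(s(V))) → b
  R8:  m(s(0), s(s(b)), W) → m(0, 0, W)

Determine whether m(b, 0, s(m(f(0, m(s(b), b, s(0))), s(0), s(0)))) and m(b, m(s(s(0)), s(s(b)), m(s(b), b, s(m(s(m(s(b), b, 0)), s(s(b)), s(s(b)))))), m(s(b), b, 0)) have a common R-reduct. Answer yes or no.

Reduce t₁ = m(b, 0, s(m(f(0, m(s(b), b, s(0))), s(0), s(0)))):
1. m(b, 0, s(m(f(0, m(s(b), b, s(0))), s(0), s(0))))  →  m(f(0, m(s(b), b, s(0))), s(0), s(0))   [R6 at ε]
2. m(f(0, m(s(b), b, s(0))), s(0), s(0))  →  m(f(0, s(s(0))), s(0), s(0))   [R2 at 1.2]
3. m(f(0, s(s(0))), s(0), s(0))  →  m(b, s(0), s(0))   [R7 at 1]
4. m(b, s(0), s(0))  →  0   [R6 at ε]

Reduce t₂ = m(b, m(s(s(0)), s(s(b)), m(s(b), b, s(m(s(m(s(b), b, 0)), s(s(b)), s(s(b)))))), m(s(b), b, 0)):
1. m(b, m(s(s(0)), s(s(b)), m(s(b), b, s(m(s(m(s(b), b, 0)), s(s(b)), s(s(b)))))), m(s(b), b, 0))  →  m(b, m(s(s(0)), s(s(b)), s(s(m(s(m(s(b), b, 0)), s(s(b)), s(s(b)))))), m(s(b), b, 0))   [R2 at 2.3]
2. m(b, m(s(s(0)), s(s(b)), s(s(m(s(m(s(b), b, 0)), s(s(b)), s(s(b)))))), m(s(b), b, 0))  →  m(b, m(s(s(0)), s(s(b)), s(s(m(s(s(0)), s(s(b)), s(s(b)))))), m(s(b), b, 0))   [R2 at 2.3.1.1.1.1]
3. m(b, m(s(s(0)), s(s(b)), s(s(m(s(s(0)), s(s(b)), s(s(b)))))), m(s(b), b, 0))  →  m(b, m(s(s(0)), s(s(b)), s(s(b))), m(s(b), b, 0))   [R1 at 2.3.1.1]
4. m(b, m(s(s(0)), s(s(b)), s(s(b))), m(s(b), b, 0))  →  m(b, b, m(s(b), b, 0))   [R1 at 2]
5. m(b, b, m(s(b), b, 0))  →  m(b, b, s(0))   [R2 at 3]
6. m(b, b, s(0))  →  0   [R6 at ε]

yes — NF(t₁) = 0, NF(t₂) = 0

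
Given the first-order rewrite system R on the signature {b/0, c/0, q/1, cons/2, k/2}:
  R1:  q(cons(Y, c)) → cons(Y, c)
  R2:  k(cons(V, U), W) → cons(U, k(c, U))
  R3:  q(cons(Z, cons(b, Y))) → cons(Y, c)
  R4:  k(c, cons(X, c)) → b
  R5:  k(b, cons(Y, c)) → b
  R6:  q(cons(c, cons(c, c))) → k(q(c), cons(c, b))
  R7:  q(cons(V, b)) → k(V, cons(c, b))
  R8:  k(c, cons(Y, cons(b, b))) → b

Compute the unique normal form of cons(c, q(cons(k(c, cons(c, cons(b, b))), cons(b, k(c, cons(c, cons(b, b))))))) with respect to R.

cons(c, cons(b, c))

1. cons(c, q(cons(k(c, cons(c, cons(b, b))), cons(b, k(c, cons(c, cons(b, b)))))))  →  cons(c, cons(k(c, cons(c, cons(b, b))), c))   [R3 at 2]
2. cons(c, cons(k(c, cons(c, cons(b, b))), c))  →  cons(c, cons(b, c))   [R8 at 2.1]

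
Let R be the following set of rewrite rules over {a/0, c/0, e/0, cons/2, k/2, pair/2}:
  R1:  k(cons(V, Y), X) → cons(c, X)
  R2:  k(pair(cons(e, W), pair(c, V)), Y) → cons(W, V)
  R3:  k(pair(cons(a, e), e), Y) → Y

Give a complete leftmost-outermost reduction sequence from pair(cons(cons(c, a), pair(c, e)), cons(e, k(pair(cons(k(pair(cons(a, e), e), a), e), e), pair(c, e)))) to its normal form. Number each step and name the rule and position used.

pair(cons(cons(c, a), pair(c, e)), cons(e, pair(c, e)))

1. pair(cons(cons(c, a), pair(c, e)), cons(e, k(pair(cons(k(pair(cons(a, e), e), a), e), e), pair(c, e))))  →  pair(cons(cons(c, a), pair(c, e)), cons(e, k(pair(cons(a, e), e), pair(c, e))))   [R3 at 2.2.1.1.1]
2. pair(cons(cons(c, a), pair(c, e)), cons(e, k(pair(cons(a, e), e), pair(c, e))))  →  pair(cons(cons(c, a), pair(c, e)), cons(e, pair(c, e)))   [R3 at 2.2]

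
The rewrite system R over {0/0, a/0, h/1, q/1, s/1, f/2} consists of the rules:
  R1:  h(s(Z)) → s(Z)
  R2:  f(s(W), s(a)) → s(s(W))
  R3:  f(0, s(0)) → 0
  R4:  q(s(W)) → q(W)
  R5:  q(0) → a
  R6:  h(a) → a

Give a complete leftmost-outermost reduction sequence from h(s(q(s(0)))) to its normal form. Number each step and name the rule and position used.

1. h(s(q(s(0))))  →  s(q(s(0)))   [R1 at ε]
2. s(q(s(0)))  →  s(q(0))   [R4 at 1]
3. s(q(0))  →  s(a)   [R5 at 1]

s(a)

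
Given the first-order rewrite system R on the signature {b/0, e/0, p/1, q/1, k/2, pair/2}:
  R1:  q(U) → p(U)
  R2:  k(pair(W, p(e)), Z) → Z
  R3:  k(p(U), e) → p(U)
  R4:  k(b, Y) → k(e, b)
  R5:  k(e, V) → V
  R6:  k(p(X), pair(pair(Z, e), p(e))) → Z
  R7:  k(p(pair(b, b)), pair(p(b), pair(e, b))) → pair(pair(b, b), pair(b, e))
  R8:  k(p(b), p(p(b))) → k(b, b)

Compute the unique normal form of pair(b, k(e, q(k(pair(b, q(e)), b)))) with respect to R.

1. pair(b, k(e, q(k(pair(b, q(e)), b))))  →  pair(b, q(k(pair(b, q(e)), b)))   [R5 at 2]
2. pair(b, q(k(pair(b, q(e)), b)))  →  pair(b, p(k(pair(b, q(e)), b)))   [R1 at 2]
3. pair(b, p(k(pair(b, q(e)), b)))  →  pair(b, p(k(pair(b, p(e)), b)))   [R1 at 2.1.1.2]
4. pair(b, p(k(pair(b, p(e)), b)))  →  pair(b, p(b))   [R2 at 2.1]

pair(b, p(b))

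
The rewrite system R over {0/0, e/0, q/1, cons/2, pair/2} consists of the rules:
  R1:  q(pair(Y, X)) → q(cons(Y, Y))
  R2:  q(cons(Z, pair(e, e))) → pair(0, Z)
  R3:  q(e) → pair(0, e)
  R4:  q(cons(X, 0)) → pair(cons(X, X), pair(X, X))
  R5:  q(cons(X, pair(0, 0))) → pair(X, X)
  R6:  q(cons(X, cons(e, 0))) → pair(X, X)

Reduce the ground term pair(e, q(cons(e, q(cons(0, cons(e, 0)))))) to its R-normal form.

pair(e, pair(e, e))

1. pair(e, q(cons(e, q(cons(0, cons(e, 0))))))  →  pair(e, q(cons(e, pair(0, 0))))   [R6 at 2.1.2]
2. pair(e, q(cons(e, pair(0, 0))))  →  pair(e, pair(e, e))   [R5 at 2]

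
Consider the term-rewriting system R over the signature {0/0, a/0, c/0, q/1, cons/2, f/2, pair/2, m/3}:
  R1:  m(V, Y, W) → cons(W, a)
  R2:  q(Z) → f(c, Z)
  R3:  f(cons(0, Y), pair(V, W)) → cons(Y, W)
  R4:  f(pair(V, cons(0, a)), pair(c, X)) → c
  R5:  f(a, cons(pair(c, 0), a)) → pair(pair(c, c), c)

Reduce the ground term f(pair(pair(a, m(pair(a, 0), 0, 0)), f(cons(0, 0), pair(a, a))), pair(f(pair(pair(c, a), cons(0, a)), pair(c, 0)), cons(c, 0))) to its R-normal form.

1. f(pair(pair(a, m(pair(a, 0), 0, 0)), f(cons(0, 0), pair(a, a))), pair(f(pair(pair(c, a), cons(0, a)), pair(c, 0)), cons(c, 0)))  →  f(pair(pair(a, cons(0, a)), f(cons(0, 0), pair(a, a))), pair(f(pair(pair(c, a), cons(0, a)), pair(c, 0)), cons(c, 0)))   [R1 at 1.1.2]
2. f(pair(pair(a, cons(0, a)), f(cons(0, 0), pair(a, a))), pair(f(pair(pair(c, a), cons(0, a)), pair(c, 0)), cons(c, 0)))  →  f(pair(pair(a, cons(0, a)), cons(0, a)), pair(f(pair(pair(c, a), cons(0, a)), pair(c, 0)), cons(c, 0)))   [R3 at 1.2]
3. f(pair(pair(a, cons(0, a)), cons(0, a)), pair(f(pair(pair(c, a), cons(0, a)), pair(c, 0)), cons(c, 0)))  →  f(pair(pair(a, cons(0, a)), cons(0, a)), pair(c, cons(c, 0)))   [R4 at 2.1]
4. f(pair(pair(a, cons(0, a)), cons(0, a)), pair(c, cons(c, 0)))  →  c   [R4 at ε]

c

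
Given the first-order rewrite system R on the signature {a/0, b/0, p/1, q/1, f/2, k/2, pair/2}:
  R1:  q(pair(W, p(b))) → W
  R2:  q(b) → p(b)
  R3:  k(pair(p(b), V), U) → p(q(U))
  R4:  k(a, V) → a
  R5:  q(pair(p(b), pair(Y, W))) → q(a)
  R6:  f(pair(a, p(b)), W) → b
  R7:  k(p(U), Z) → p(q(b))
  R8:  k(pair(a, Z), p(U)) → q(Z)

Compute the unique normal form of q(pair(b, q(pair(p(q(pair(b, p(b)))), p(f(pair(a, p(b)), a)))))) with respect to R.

b

1. q(pair(b, q(pair(p(q(pair(b, p(b)))), p(f(pair(a, p(b)), a))))))  →  q(pair(b, q(pair(p(b), p(f(pair(a, p(b)), a))))))   [R1 at 1.2.1.1.1]
2. q(pair(b, q(pair(p(b), p(f(pair(a, p(b)), a))))))  →  q(pair(b, q(pair(p(b), p(b)))))   [R6 at 1.2.1.2.1]
3. q(pair(b, q(pair(p(b), p(b)))))  →  q(pair(b, p(b)))   [R1 at 1.2]
4. q(pair(b, p(b)))  →  b   [R1 at ε]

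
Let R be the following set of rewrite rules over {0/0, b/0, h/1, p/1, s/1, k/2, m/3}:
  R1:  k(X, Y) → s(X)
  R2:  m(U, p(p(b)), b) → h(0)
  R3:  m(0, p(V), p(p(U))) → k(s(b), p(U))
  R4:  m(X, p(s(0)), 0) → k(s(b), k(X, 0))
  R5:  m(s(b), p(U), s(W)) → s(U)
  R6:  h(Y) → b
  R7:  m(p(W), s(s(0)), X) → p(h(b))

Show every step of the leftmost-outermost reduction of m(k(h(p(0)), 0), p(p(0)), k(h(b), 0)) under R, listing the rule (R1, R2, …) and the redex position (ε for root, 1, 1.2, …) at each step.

1. m(k(h(p(0)), 0), p(p(0)), k(h(b), 0))  →  m(s(h(p(0))), p(p(0)), k(h(b), 0))   [R1 at 1]
2. m(s(h(p(0))), p(p(0)), k(h(b), 0))  →  m(s(b), p(p(0)), k(h(b), 0))   [R6 at 1.1]
3. m(s(b), p(p(0)), k(h(b), 0))  →  m(s(b), p(p(0)), s(h(b)))   [R1 at 3]
4. m(s(b), p(p(0)), s(h(b)))  →  s(p(0))   [R5 at ε]

s(p(0))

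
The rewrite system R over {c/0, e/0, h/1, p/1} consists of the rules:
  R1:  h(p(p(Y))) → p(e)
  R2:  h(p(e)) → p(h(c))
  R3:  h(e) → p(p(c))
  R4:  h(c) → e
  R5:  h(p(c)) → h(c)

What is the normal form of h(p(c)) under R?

1. h(p(c))  →  h(c)   [R5 at ε]
2. h(c)  →  e   [R4 at ε]

e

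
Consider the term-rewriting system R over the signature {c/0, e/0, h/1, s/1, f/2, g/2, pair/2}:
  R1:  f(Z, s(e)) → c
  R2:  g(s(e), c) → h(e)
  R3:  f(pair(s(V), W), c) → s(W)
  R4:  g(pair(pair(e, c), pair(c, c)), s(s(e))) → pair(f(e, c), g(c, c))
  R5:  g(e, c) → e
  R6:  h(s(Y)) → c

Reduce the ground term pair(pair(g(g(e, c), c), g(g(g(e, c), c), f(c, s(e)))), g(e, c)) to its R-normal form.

pair(pair(e, e), e)

1. pair(pair(g(g(e, c), c), g(g(g(e, c), c), f(c, s(e)))), g(e, c))  →  pair(pair(g(e, c), g(g(g(e, c), c), f(c, s(e)))), g(e, c))   [R5 at 1.1.1]
2. pair(pair(g(e, c), g(g(g(e, c), c), f(c, s(e)))), g(e, c))  →  pair(pair(e, g(g(g(e, c), c), f(c, s(e)))), g(e, c))   [R5 at 1.1]
3. pair(pair(e, g(g(g(e, c), c), f(c, s(e)))), g(e, c))  →  pair(pair(e, g(g(e, c), f(c, s(e)))), g(e, c))   [R5 at 1.2.1.1]
4. pair(pair(e, g(g(e, c), f(c, s(e)))), g(e, c))  →  pair(pair(e, g(e, f(c, s(e)))), g(e, c))   [R5 at 1.2.1]
5. pair(pair(e, g(e, f(c, s(e)))), g(e, c))  →  pair(pair(e, g(e, c)), g(e, c))   [R1 at 1.2.2]
6. pair(pair(e, g(e, c)), g(e, c))  →  pair(pair(e, e), g(e, c))   [R5 at 1.2]
7. pair(pair(e, e), g(e, c))  →  pair(pair(e, e), e)   [R5 at 2]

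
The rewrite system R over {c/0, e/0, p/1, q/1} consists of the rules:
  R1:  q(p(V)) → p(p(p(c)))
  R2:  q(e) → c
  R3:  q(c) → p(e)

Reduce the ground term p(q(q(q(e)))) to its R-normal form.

p(p(p(p(c))))

1. p(q(q(q(e))))  →  p(q(q(c)))   [R2 at 1.1.1]
2. p(q(q(c)))  →  p(q(p(e)))   [R3 at 1.1]
3. p(q(p(e)))  →  p(p(p(p(c))))   [R1 at 1]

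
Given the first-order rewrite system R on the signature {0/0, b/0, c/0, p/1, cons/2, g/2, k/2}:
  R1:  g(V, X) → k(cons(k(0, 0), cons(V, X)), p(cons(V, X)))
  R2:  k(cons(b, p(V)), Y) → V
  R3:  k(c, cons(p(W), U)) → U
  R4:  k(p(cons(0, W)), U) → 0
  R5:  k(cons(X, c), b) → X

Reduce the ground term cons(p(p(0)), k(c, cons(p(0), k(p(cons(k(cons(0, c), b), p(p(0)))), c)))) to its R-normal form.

cons(p(p(0)), 0)

1. cons(p(p(0)), k(c, cons(p(0), k(p(cons(k(cons(0, c), b), p(p(0)))), c))))  →  cons(p(p(0)), k(p(cons(k(cons(0, c), b), p(p(0)))), c))   [R3 at 2]
2. cons(p(p(0)), k(p(cons(k(cons(0, c), b), p(p(0)))), c))  →  cons(p(p(0)), k(p(cons(0, p(p(0)))), c))   [R5 at 2.1.1.1]
3. cons(p(p(0)), k(p(cons(0, p(p(0)))), c))  →  cons(p(p(0)), 0)   [R4 at 2]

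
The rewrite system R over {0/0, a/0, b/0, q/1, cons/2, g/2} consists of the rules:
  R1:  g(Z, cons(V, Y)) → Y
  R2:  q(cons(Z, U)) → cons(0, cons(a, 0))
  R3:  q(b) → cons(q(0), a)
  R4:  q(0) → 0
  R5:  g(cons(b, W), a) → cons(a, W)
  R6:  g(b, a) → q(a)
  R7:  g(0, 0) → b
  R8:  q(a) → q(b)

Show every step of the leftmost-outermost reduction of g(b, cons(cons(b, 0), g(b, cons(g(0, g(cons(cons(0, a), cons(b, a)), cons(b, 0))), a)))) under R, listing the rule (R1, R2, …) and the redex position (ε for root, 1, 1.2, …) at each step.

1. g(b, cons(cons(b, 0), g(b, cons(g(0, g(cons(cons(0, a), cons(b, a)), cons(b, 0))), a))))  →  g(b, cons(g(0, g(cons(cons(0, a), cons(b, a)), cons(b, 0))), a))   [R1 at ε]
2. g(b, cons(g(0, g(cons(cons(0, a), cons(b, a)), cons(b, 0))), a))  →  a   [R1 at ε]

a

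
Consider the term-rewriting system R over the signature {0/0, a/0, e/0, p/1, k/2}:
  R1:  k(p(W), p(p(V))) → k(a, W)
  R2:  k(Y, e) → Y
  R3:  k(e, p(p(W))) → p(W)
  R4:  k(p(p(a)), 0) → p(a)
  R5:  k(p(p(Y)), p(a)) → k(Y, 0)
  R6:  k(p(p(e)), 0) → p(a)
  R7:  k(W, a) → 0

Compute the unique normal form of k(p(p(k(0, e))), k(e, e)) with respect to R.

p(p(0))

1. k(p(p(k(0, e))), k(e, e))  →  k(p(p(0)), k(e, e))   [R2 at 1.1.1]
2. k(p(p(0)), k(e, e))  →  k(p(p(0)), e)   [R2 at 2]
3. k(p(p(0)), e)  →  p(p(0))   [R2 at ε]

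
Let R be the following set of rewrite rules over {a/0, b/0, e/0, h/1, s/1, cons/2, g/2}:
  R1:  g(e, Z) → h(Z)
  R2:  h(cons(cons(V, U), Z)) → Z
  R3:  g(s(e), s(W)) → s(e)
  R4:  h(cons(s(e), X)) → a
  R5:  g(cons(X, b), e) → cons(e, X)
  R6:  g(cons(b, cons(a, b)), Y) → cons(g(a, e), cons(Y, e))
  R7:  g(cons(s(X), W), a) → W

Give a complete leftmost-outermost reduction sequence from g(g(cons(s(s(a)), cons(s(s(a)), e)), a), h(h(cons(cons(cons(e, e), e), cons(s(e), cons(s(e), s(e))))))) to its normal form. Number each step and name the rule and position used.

e

1. g(g(cons(s(s(a)), cons(s(s(a)), e)), a), h(h(cons(cons(cons(e, e), e), cons(s(e), cons(s(e), s(e)))))))  →  g(cons(s(s(a)), e), h(h(cons(cons(cons(e, e), e), cons(s(e), cons(s(e), s(e)))))))   [R7 at 1]
2. g(cons(s(s(a)), e), h(h(cons(cons(cons(e, e), e), cons(s(e), cons(s(e), s(e)))))))  →  g(cons(s(s(a)), e), h(cons(s(e), cons(s(e), s(e)))))   [R2 at 2.1]
3. g(cons(s(s(a)), e), h(cons(s(e), cons(s(e), s(e)))))  →  g(cons(s(s(a)), e), a)   [R4 at 2]
4. g(cons(s(s(a)), e), a)  →  e   [R7 at ε]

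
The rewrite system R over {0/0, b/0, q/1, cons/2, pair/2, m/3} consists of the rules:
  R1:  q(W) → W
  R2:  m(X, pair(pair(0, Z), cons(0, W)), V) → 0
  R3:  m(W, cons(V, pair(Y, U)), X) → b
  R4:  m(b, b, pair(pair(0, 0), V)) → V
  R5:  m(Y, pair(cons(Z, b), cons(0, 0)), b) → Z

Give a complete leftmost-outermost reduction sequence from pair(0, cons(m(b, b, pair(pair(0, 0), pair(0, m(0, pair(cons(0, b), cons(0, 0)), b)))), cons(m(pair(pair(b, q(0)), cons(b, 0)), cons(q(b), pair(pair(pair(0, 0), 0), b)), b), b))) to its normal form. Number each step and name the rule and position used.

pair(0, cons(pair(0, 0), cons(b, b)))

1. pair(0, cons(m(b, b, pair(pair(0, 0), pair(0, m(0, pair(cons(0, b), cons(0, 0)), b)))), cons(m(pair(pair(b, q(0)), cons(b, 0)), cons(q(b), pair(pair(pair(0, 0), 0), b)), b), b)))  →  pair(0, cons(pair(0, m(0, pair(cons(0, b), cons(0, 0)), b)), cons(m(pair(pair(b, q(0)), cons(b, 0)), cons(q(b), pair(pair(pair(0, 0), 0), b)), b), b)))   [R4 at 2.1]
2. pair(0, cons(pair(0, m(0, pair(cons(0, b), cons(0, 0)), b)), cons(m(pair(pair(b, q(0)), cons(b, 0)), cons(q(b), pair(pair(pair(0, 0), 0), b)), b), b)))  →  pair(0, cons(pair(0, 0), cons(m(pair(pair(b, q(0)), cons(b, 0)), cons(q(b), pair(pair(pair(0, 0), 0), b)), b), b)))   [R5 at 2.1.2]
3. pair(0, cons(pair(0, 0), cons(m(pair(pair(b, q(0)), cons(b, 0)), cons(q(b), pair(pair(pair(0, 0), 0), b)), b), b)))  →  pair(0, cons(pair(0, 0), cons(b, b)))   [R3 at 2.2.1]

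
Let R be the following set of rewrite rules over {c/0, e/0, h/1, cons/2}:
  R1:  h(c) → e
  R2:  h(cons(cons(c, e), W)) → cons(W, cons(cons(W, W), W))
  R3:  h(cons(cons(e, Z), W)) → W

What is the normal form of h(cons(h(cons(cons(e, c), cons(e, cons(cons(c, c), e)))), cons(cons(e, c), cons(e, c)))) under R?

cons(cons(e, c), cons(e, c))

1. h(cons(h(cons(cons(e, c), cons(e, cons(cons(c, c), e)))), cons(cons(e, c), cons(e, c))))  →  h(cons(cons(e, cons(cons(c, c), e)), cons(cons(e, c), cons(e, c))))   [R3 at 1.1]
2. h(cons(cons(e, cons(cons(c, c), e)), cons(cons(e, c), cons(e, c))))  →  cons(cons(e, c), cons(e, c))   [R3 at ε]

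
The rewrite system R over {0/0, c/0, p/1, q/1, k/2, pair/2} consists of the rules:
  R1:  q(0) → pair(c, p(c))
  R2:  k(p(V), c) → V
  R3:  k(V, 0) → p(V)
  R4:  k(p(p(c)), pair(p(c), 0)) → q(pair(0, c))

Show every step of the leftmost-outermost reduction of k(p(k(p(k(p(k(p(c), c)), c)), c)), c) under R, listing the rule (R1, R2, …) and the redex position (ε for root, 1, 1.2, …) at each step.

c

1. k(p(k(p(k(p(k(p(c), c)), c)), c)), c)  →  k(p(k(p(k(p(c), c)), c)), c)   [R2 at ε]
2. k(p(k(p(k(p(c), c)), c)), c)  →  k(p(k(p(c), c)), c)   [R2 at ε]
3. k(p(k(p(c), c)), c)  →  k(p(c), c)   [R2 at ε]
4. k(p(c), c)  →  c   [R2 at ε]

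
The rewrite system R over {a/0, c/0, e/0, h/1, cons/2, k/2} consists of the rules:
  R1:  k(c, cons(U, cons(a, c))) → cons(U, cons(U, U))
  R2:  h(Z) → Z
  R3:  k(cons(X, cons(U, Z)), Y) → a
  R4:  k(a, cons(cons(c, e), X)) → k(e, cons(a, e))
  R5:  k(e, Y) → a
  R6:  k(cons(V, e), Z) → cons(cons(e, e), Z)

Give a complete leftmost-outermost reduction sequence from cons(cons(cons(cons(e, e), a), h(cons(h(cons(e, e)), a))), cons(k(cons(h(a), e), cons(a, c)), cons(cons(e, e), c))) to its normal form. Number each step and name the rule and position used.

cons(cons(cons(cons(e, e), a), cons(cons(e, e), a)), cons(cons(cons(e, e), cons(a, c)), cons(cons(e, e), c)))

1. cons(cons(cons(cons(e, e), a), h(cons(h(cons(e, e)), a))), cons(k(cons(h(a), e), cons(a, c)), cons(cons(e, e), c)))  →  cons(cons(cons(cons(e, e), a), cons(h(cons(e, e)), a)), cons(k(cons(h(a), e), cons(a, c)), cons(cons(e, e), c)))   [R2 at 1.2]
2. cons(cons(cons(cons(e, e), a), cons(h(cons(e, e)), a)), cons(k(cons(h(a), e), cons(a, c)), cons(cons(e, e), c)))  →  cons(cons(cons(cons(e, e), a), cons(cons(e, e), a)), cons(k(cons(h(a), e), cons(a, c)), cons(cons(e, e), c)))   [R2 at 1.2.1]
3. cons(cons(cons(cons(e, e), a), cons(cons(e, e), a)), cons(k(cons(h(a), e), cons(a, c)), cons(cons(e, e), c)))  →  cons(cons(cons(cons(e, e), a), cons(cons(e, e), a)), cons(cons(cons(e, e), cons(a, c)), cons(cons(e, e), c)))   [R6 at 2.1]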